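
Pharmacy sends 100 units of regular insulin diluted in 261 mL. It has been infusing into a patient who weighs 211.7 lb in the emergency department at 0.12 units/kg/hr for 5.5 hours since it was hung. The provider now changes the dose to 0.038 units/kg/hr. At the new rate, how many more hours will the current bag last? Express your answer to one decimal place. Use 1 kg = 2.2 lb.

Initial rate:
Weight = 211.7 lb ÷ 2.2 lb/kg = 96.22727 kg
Dose = 0.12 units/kg/hr × 96.22727 kg = 11.54727 units/hr
Concentration = 100 units ÷ 261 mL = 0.3831418 units/mL
Rate = 11.54727 units/hr ÷ 0.3831418 units/mL = 30.13838 mL/hr
Volume infused so far = 30.13838 mL/hr × 5.5 hr = 165.7611 mL
Volume remaining = 261 − 165.7611 = 95.2389 mL
New rate:
Dose = 0.038 units/kg/hr × 96.22727 kg = 3.656636 units/hr
Rate = 3.656636 units/hr ÷ 0.3831418 units/mL = 9.543821 mL/hr
Time remaining = 95.2389 mL ÷ 9.543821 mL/hr = 9.979116 hr

10.0 hours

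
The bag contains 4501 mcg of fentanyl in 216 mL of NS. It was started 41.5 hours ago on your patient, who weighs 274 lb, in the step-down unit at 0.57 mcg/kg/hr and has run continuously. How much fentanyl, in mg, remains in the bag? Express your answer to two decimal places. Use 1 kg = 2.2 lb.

1.55 mg

Weight = 274 lb ÷ 2.2 lb/kg = 124.5455 kg
Dose = 0.57 mcg/kg/hr × 124.5455 kg = 70.99091 mcg/hr
Concentration = 4501 mcg ÷ 216 mL = 20.83796 mcg/mL
Rate = 70.99091 mcg/hr ÷ 20.83796 mcg/mL = 3.406807 mL/hr
Volume infused = 3.406807 mL/hr × 41.5 hr = 141.3825 mL
Volume remaining = 216 − 141.3825 = 74.61753 mL
Drug remaining = 74.61753 mL × 20.83796 mcg/mL = 1554.877 mcg = 1.554877 mg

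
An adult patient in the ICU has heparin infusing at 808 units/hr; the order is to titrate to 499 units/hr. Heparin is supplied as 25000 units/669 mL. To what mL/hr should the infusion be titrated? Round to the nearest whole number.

Concentration = 25000 units ÷ 669 mL = 37.36921 units/mL
Rate = 499 units/hr ÷ 37.36921 units/mL = 13.35324 mL/hr

13 mL/hr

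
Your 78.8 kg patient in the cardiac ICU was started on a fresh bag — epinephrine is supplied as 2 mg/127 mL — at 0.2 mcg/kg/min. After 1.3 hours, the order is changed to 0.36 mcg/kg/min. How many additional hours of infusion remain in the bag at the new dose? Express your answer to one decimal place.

0.5 hours

Initial rate:
Dose = 0.2 mcg/kg/min × 78.8 kg = 15.76 mcg/min
15.76 mcg/min × 60 min/hr = 945.6 mcg/hr
Concentration = 2 mg ÷ 127 mL = 0.01574803 mg/mL = 15.74803 mcg/mL
Rate = 945.6 mcg/hr ÷ 15.74803 mcg/mL = 60.0456 mL/hr
Volume infused so far = 60.0456 mL/hr × 1.3 hr = 78.05928 mL
Volume remaining = 127 − 78.05928 = 48.94072 mL
New rate:
Dose = 0.36 mcg/kg/min × 78.8 kg = 28.368 mcg/min
28.368 mcg/min × 60 min/hr = 1702.08 mcg/hr
Rate = 1702.08 mcg/hr ÷ 15.74803 mcg/mL = 108.0821 mL/hr
Time remaining = 48.94072 mL ÷ 108.0821 mL/hr = 0.4528107 hr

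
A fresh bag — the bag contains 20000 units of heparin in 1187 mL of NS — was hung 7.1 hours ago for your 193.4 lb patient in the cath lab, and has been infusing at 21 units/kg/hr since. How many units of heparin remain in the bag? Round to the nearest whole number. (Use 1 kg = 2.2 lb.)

Weight = 193.4 lb ÷ 2.2 lb/kg = 87.90909 kg
Dose = 21 units/kg/hr × 87.90909 kg = 1846.091 units/hr
Concentration = 20000 units ÷ 1187 mL = 16.8492 units/mL
Rate = 1846.091 units/hr ÷ 16.8492 units/mL = 109.5655 mL/hr
Volume infused = 109.5655 mL/hr × 7.1 hr = 777.915 mL
Volume remaining = 1187 − 777.915 = 409.085 mL
Drug remaining = 409.085 mL × 16.8492 units/mL = 6892.755 units

6893 units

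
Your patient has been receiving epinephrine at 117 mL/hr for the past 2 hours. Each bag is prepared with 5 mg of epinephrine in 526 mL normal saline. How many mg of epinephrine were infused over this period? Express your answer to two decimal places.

2.22 mg

Concentration = 5 mg ÷ 526 mL = 0.009505703 mg/mL = 9.505703 mcg/mL
Drug rate = 117 mL/hr × 9.505703 mcg/mL = 1112.167 mcg/hr
Total = 1112.167 mcg/hr × 2 hr = 2224.335 mcg = 2.224335 mg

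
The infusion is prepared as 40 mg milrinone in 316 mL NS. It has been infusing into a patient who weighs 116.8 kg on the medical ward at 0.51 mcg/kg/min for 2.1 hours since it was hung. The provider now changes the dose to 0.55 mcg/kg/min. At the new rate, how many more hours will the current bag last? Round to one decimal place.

8.4 hours

Initial rate:
Dose = 0.51 mcg/kg/min × 116.8 kg = 59.568 mcg/min
59.568 mcg/min × 60 min/hr = 3574.08 mcg/hr
Concentration = 40 mg ÷ 316 mL = 0.1265823 mg/mL = 126.5823 mcg/mL
Rate = 3574.08 mcg/hr ÷ 126.5823 mcg/mL = 28.23523 mL/hr
Volume infused so far = 28.23523 mL/hr × 2.1 hr = 59.29399 mL
Volume remaining = 316 − 59.29399 = 256.706 mL
New rate:
Dose = 0.55 mcg/kg/min × 116.8 kg = 64.24 mcg/min
64.24 mcg/min × 60 min/hr = 3854.4 mcg/hr
Rate = 3854.4 mcg/hr ÷ 126.5823 mcg/mL = 30.44976 mL/hr
Time remaining = 256.706 mL ÷ 30.44976 mL/hr = 8.430477 hr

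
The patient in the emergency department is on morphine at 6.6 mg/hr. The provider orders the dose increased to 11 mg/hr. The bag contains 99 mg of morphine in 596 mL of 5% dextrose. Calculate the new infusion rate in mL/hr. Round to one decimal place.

66.2 mL/hr

Concentration = 99 mg ÷ 596 mL = 0.1661074 mg/mL
Rate = 11 mg/hr ÷ 0.1661074 mg/mL = 66.22222 mL/hr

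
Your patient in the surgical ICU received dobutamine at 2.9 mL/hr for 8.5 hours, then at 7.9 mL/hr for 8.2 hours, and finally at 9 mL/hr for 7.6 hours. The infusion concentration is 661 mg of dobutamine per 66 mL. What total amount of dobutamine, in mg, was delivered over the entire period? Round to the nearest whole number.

1581 mg

Concentration = 661 mg ÷ 66 mL = 10.01515 mg/mL
Stage 1: 2.9 mL/hr × 8.5 hr = 24.65 mL → 24.65 mL × 10.01515 mg/mL = 246.8735 mg
Stage 2: 7.9 mL/hr × 8.2 hr = 64.78 mL → 64.78 mL × 10.01515 mg/mL = 648.7815 mg
Stage 3: 9 mL/hr × 7.6 hr = 68.4 mL → 68.4 mL × 10.01515 mg/mL = 685.0364 mg
Total = 246.8735 + 648.7815 + 685.0364 = 1580.691 mg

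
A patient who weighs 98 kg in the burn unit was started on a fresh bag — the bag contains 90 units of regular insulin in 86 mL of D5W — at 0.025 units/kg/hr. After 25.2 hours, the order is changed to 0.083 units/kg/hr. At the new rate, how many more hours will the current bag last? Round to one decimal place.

Initial rate:
Dose = 0.025 units/kg/hr × 98 kg = 2.45 units/hr
Concentration = 90 units ÷ 86 mL = 1.046512 units/mL
Rate = 2.45 units/hr ÷ 1.046512 units/mL = 2.341111 mL/hr
Volume infused so far = 2.341111 mL/hr × 25.2 hr = 58.996 mL
Volume remaining = 86 − 58.996 = 27.004 mL
New rate:
Dose = 0.083 units/kg/hr × 98 kg = 8.134 units/hr
Rate = 8.134 units/hr ÷ 1.046512 units/mL = 7.772489 mL/hr
Time remaining = 27.004 mL ÷ 7.772489 mL/hr = 3.474305 hr

3.5 hours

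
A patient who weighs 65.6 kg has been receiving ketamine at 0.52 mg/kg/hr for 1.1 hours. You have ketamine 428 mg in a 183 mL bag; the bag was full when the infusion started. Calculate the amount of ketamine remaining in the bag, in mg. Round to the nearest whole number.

390 mg

Dose = 0.52 mg/kg/hr × 65.6 kg = 34.112 mg/hr
Concentration = 428 mg ÷ 183 mL = 2.338798 mg/mL
Rate = 34.112 mg/hr ÷ 2.338798 mg/mL = 14.58527 mL/hr
Volume infused = 14.58527 mL/hr × 1.1 hr = 16.0438 mL
Volume remaining = 183 − 16.0438 = 166.9562 mL
Drug remaining = 166.9562 mL × 2.338798 mg/mL = 390.4768 mg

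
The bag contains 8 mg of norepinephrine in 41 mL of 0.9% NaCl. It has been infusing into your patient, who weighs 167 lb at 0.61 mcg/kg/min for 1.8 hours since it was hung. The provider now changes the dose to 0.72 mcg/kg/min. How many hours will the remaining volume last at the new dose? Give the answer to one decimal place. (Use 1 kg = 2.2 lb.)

0.9 hours

Initial rate:
Weight = 167 lb ÷ 2.2 lb/kg = 75.90909 kg
Dose = 0.61 mcg/kg/min × 75.90909 kg = 46.30455 mcg/min
46.30455 mcg/min × 60 min/hr = 2778.273 mcg/hr
Concentration = 8 mg ÷ 41 mL = 0.195122 mg/mL = 195.122 mcg/mL
Rate = 2778.273 mcg/hr ÷ 195.122 mcg/mL = 14.23865 mL/hr
Volume infused so far = 14.23865 mL/hr × 1.8 hr = 25.62957 mL
Volume remaining = 41 − 25.62957 = 15.37043 mL
New rate:
Dose = 0.72 mcg/kg/min × 75.90909 kg = 54.65455 mcg/min
54.65455 mcg/min × 60 min/hr = 3279.273 mcg/hr
Rate = 3279.273 mcg/hr ÷ 195.122 mcg/mL = 16.80627 mL/hr
Time remaining = 15.37043 mL ÷ 16.80627 mL/hr = 0.9145653 hr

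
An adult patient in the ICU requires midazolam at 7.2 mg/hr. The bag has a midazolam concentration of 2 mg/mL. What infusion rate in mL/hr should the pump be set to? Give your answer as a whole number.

4 mL/hr

Rate = 7.2 mg/hr ÷ 2 mg/mL = 3.6 mL/hr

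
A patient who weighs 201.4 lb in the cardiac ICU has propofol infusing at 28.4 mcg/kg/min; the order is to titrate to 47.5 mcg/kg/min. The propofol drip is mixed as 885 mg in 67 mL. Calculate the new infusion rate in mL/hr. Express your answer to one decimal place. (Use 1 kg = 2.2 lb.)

19.8 mL/hr

Weight = 201.4 lb ÷ 2.2 lb/kg = 91.54545 kg
Dose = 47.5 mcg/kg/min × 91.54545 kg = 4348.409 mcg/min
4348.409 mcg/min × 60 min/hr = 260904.5 mcg/hr
Concentration = 885 mg ÷ 67 mL = 13.20896 mg/mL = 13208.96 mcg/mL
Rate = 260904.5 mcg/hr ÷ 13208.96 mcg/mL = 19.7521 mL/hr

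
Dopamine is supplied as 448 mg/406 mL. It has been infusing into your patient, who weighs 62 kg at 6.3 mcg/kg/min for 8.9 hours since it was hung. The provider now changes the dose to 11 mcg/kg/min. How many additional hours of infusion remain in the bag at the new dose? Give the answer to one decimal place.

Initial rate:
Dose = 6.3 mcg/kg/min × 62 kg = 390.6 mcg/min
390.6 mcg/min × 60 min/hr = 23436 mcg/hr
Concentration = 448 mg ÷ 406 mL = 1.103448 mg/mL = 1103.448 mcg/mL
Rate = 23436 mcg/hr ÷ 1103.448 mcg/mL = 21.23887 mL/hr
Volume infused so far = 21.23887 mL/hr × 8.9 hr = 189.026 mL
Volume remaining = 406 − 189.026 = 216.974 mL
New rate:
Dose = 11 mcg/kg/min × 62 kg = 682 mcg/min
682 mcg/min × 60 min/hr = 40920 mcg/hr
Rate = 40920 mcg/hr ÷ 1103.448 mcg/mL = 37.08375 mL/hr
Time remaining = 216.974 mL ÷ 37.08375 mL/hr = 5.850919 hr

5.9 hours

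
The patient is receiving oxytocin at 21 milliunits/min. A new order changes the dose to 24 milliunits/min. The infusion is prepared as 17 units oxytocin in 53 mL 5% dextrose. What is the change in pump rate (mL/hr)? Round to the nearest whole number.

At the current dose:
21 milliunits/min × 60 min/hr = 1260 milliunits/hr
Concentration = 17 units ÷ 53 mL = 0.3207547 units/mL = 320.7547 milliunits/mL
Rate = 1260 milliunits/hr ÷ 320.7547 milliunits/mL = 3.928235 mL/hr
At the new dose:
24 milliunits/min × 60 min/hr = 1440 milliunits/hr
Rate = 1440 milliunits/hr ÷ 320.7547 milliunits/mL = 4.489412 mL/hr
Change = 4.489412 − 3.928235 = 0.5611765 mL/hr → 0.5611765 mL/hr increase

1 mL/hr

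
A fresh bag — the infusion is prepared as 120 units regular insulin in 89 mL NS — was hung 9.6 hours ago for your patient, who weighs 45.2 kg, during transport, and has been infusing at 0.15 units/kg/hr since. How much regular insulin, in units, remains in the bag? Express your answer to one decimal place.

Dose = 0.15 units/kg/hr × 45.2 kg = 6.78 units/hr
Concentration = 120 units ÷ 89 mL = 1.348315 units/mL
Rate = 6.78 units/hr ÷ 1.348315 units/mL = 5.0285 mL/hr
Volume infused = 5.0285 mL/hr × 9.6 hr = 48.2736 mL
Volume remaining = 89 − 48.2736 = 40.7264 mL
Drug remaining = 40.7264 mL × 1.348315 units/mL = 54.912 units

54.9 units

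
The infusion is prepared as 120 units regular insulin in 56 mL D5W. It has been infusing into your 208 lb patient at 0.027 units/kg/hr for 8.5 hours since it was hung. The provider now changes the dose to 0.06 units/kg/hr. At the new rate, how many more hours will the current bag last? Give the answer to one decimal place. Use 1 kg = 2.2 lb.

17.3 hours

Initial rate:
Weight = 208 lb ÷ 2.2 lb/kg = 94.54545 kg
Dose = 0.027 units/kg/hr × 94.54545 kg = 2.552727 units/hr
Concentration = 120 units ÷ 56 mL = 2.142857 units/mL
Rate = 2.552727 units/hr ÷ 2.142857 units/mL = 1.191273 mL/hr
Volume infused so far = 1.191273 mL/hr × 8.5 hr = 10.12582 mL
Volume remaining = 56 − 10.12582 = 45.87418 mL
New rate:
Dose = 0.06 units/kg/hr × 94.54545 kg = 5.672727 units/hr
Rate = 5.672727 units/hr ÷ 2.142857 units/mL = 2.647273 mL/hr
Time remaining = 45.87418 mL ÷ 2.647273 mL/hr = 17.32885 hr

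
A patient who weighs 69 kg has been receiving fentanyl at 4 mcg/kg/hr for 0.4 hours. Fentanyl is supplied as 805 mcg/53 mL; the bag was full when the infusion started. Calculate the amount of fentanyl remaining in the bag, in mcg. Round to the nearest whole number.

695 mcg

Dose = 4 mcg/kg/hr × 69 kg = 276 mcg/hr
Concentration = 805 mcg ÷ 53 mL = 15.18868 mcg/mL
Rate = 276 mcg/hr ÷ 15.18868 mcg/mL = 18.17143 mL/hr
Volume infused = 18.17143 mL/hr × 0.4 hr = 7.268571 mL
Volume remaining = 53 − 7.268571 = 45.73143 mL
Drug remaining = 45.73143 mL × 15.18868 mcg/mL = 694.6 mcg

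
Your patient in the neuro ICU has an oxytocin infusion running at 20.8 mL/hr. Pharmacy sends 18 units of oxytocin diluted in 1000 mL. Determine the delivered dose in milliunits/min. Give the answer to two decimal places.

6.24 milliunits/min

Concentration = 18 units ÷ 1000 mL = 0.018 units/mL = 18 milliunits/mL
Drug rate = 20.8 mL/hr × 18 milliunits/mL = 374.4 milliunits/hr
374.4 milliunits/hr ÷ 60 min/hr = 6.24 milliunits/min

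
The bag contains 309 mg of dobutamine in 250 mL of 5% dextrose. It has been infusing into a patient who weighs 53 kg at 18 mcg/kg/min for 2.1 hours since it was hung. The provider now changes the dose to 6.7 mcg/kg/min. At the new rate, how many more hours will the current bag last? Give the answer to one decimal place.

Initial rate:
Dose = 18 mcg/kg/min × 53 kg = 954 mcg/min
954 mcg/min × 60 min/hr = 57240 mcg/hr
Concentration = 309 mg ÷ 250 mL = 1.236 mg/mL = 1236 mcg/mL
Rate = 57240 mcg/hr ÷ 1236 mcg/mL = 46.31068 mL/hr
Volume infused so far = 46.31068 mL/hr × 2.1 hr = 97.25243 mL
Volume remaining = 250 − 97.25243 = 152.7476 mL
New rate:
Dose = 6.7 mcg/kg/min × 53 kg = 355.1 mcg/min
355.1 mcg/min × 60 min/hr = 21306 mcg/hr
Rate = 21306 mcg/hr ÷ 1236 mcg/mL = 17.23786 mL/hr
Time remaining = 152.7476 mL ÷ 17.23786 mL/hr = 8.861166 hr

8.9 hours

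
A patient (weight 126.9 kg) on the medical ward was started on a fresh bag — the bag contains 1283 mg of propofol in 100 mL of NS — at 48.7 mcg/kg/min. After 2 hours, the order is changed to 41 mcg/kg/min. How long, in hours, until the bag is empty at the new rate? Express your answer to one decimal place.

1.7 hours

Initial rate:
Dose = 48.7 mcg/kg/min × 126.9 kg = 6180.03 mcg/min
6180.03 mcg/min × 60 min/hr = 370801.8 mcg/hr
Concentration = 1283 mg ÷ 100 mL = 12.83 mg/mL = 12830 mcg/mL
Rate = 370801.8 mcg/hr ÷ 12830 mcg/mL = 28.90115 mL/hr
Volume infused so far = 28.90115 mL/hr × 2 hr = 57.80231 mL
Volume remaining = 100 − 57.80231 = 42.19769 mL
New rate:
Dose = 41 mcg/kg/min × 126.9 kg = 5202.9 mcg/min
5202.9 mcg/min × 60 min/hr = 312174 mcg/hr
Rate = 312174 mcg/hr ÷ 12830 mcg/mL = 24.33157 mL/hr
Time remaining = 42.19769 mL ÷ 24.33157 mL/hr = 1.734278 hr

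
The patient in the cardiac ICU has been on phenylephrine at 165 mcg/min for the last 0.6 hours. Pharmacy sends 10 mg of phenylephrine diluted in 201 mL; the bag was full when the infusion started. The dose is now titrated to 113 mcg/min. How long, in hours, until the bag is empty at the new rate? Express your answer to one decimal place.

Initial rate:
165 mcg/min × 60 min/hr = 9900 mcg/hr
Concentration = 10 mg ÷ 201 mL = 0.04975124 mg/mL = 49.75124 mcg/mL
Rate = 9900 mcg/hr ÷ 49.75124 mcg/mL = 198.99 mL/hr
Volume infused so far = 198.99 mL/hr × 0.6 hr = 119.394 mL
Volume remaining = 201 − 119.394 = 81.606 mL
New rate:
113 mcg/min × 60 min/hr = 6780 mcg/hr
Rate = 6780 mcg/hr ÷ 49.75124 mcg/mL = 136.278 mL/hr
Time remaining = 81.606 mL ÷ 136.278 mL/hr = 0.5988201 hr

0.6 hours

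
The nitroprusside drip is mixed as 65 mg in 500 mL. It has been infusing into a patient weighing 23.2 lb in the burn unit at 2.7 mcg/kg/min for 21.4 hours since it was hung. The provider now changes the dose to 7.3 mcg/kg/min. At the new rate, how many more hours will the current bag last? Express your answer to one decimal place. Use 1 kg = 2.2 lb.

6.2 hours

Initial rate:
Weight = 23.2 lb ÷ 2.2 lb/kg = 10.54545 kg
Dose = 2.7 mcg/kg/min × 10.54545 kg = 28.47273 mcg/min
28.47273 mcg/min × 60 min/hr = 1708.364 mcg/hr
Concentration = 65 mg ÷ 500 mL = 0.13 mg/mL = 130 mcg/mL
Rate = 1708.364 mcg/hr ÷ 130 mcg/mL = 13.14126 mL/hr
Volume infused so far = 13.14126 mL/hr × 21.4 hr = 281.2229 mL
Volume remaining = 500 − 281.2229 = 218.7771 mL
New rate:
Dose = 7.3 mcg/kg/min × 10.54545 kg = 76.98182 mcg/min
76.98182 mcg/min × 60 min/hr = 4618.909 mcg/hr
Rate = 4618.909 mcg/hr ÷ 130 mcg/mL = 35.53007 mL/hr
Time remaining = 218.7771 mL ÷ 35.53007 mL/hr = 6.157519 hr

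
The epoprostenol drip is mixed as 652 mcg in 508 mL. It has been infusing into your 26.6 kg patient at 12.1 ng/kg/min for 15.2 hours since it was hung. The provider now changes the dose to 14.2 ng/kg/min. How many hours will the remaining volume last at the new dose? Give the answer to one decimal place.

15.8 hours

Initial rate:
Dose = 12.1 ng/kg/min × 26.6 kg = 321.86 ng/min
321.86 ng/min × 60 min/hr = 19311.6 ng/hr
Concentration = 652 mcg ÷ 508 mL = 1.283465 mcg/mL = 1283.465 ng/mL
Rate = 19311.6 ng/hr ÷ 1283.465 ng/mL = 15.04646 mL/hr
Volume infused so far = 15.04646 mL/hr × 15.2 hr = 228.7062 mL
Volume remaining = 508 − 228.7062 = 279.2938 mL
New rate:
Dose = 14.2 ng/kg/min × 26.6 kg = 377.72 ng/min
377.72 ng/min × 60 min/hr = 22663.2 ng/hr
Rate = 22663.2 ng/hr ÷ 1283.465 ng/mL = 17.65783 mL/hr
Time remaining = 279.2938 mL ÷ 17.65783 mL/hr = 15.81699 hr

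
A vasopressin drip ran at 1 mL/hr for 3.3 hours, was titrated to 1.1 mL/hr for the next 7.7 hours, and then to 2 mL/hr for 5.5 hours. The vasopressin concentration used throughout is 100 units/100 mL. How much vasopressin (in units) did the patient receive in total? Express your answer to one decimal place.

22.8 units

Concentration = 100 units ÷ 100 mL = 1 units/mL
Stage 1: 1 mL/hr × 3.3 hr = 3.3 mL → 3.3 mL × 1 units/mL = 3.3 units
Stage 2: 1.1 mL/hr × 7.7 hr = 8.47 mL → 8.47 mL × 1 units/mL = 8.47 units
Stage 3: 2 mL/hr × 5.5 hr = 11 mL → 11 mL × 1 units/mL = 11 units
Total = 3.3 + 8.47 + 11 = 22.77 units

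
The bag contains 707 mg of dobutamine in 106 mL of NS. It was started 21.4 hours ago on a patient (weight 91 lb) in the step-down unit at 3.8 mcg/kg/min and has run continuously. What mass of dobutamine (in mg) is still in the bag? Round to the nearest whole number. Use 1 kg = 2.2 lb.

505 mg

Weight = 91 lb ÷ 2.2 lb/kg = 41.36364 kg
Dose = 3.8 mcg/kg/min × 41.36364 kg = 157.1818 mcg/min
157.1818 mcg/min × 60 min/hr = 9430.909 mcg/hr
Concentration = 707 mg ÷ 106 mL = 6.669811 mg/mL = 6669.811 mcg/mL
Rate = 9430.909 mcg/hr ÷ 6669.811 mcg/mL = 1.413969 mL/hr
Volume infused = 1.413969 mL/hr × 21.4 hr = 30.25895 mL
Volume remaining = 106 − 30.25895 = 75.74105 mL
Drug remaining = 75.74105 mL × 6669.811 mcg/mL = 505178.5 mcg = 505.1785 mg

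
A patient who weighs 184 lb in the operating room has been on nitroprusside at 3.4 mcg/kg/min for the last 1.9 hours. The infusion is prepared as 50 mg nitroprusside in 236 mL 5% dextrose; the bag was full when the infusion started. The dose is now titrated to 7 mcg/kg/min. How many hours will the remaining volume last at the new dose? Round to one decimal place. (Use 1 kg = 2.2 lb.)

0.5 hours

Initial rate:
Weight = 184 lb ÷ 2.2 lb/kg = 83.63636 kg
Dose = 3.4 mcg/kg/min × 83.63636 kg = 284.3636 mcg/min
284.3636 mcg/min × 60 min/hr = 17061.82 mcg/hr
Concentration = 50 mg ÷ 236 mL = 0.2118644 mg/mL = 211.8644 mcg/mL
Rate = 17061.82 mcg/hr ÷ 211.8644 mcg/mL = 80.53178 mL/hr
Volume infused so far = 80.53178 mL/hr × 1.9 hr = 153.0104 mL
Volume remaining = 236 − 153.0104 = 82.98961 mL
New rate:
Dose = 7 mcg/kg/min × 83.63636 kg = 585.4545 mcg/min
585.4545 mcg/min × 60 min/hr = 35127.27 mcg/hr
Rate = 35127.27 mcg/hr ÷ 211.8644 mcg/mL = 165.8007 mL/hr
Time remaining = 82.98961 mL ÷ 165.8007 mL/hr = 0.5005383 hr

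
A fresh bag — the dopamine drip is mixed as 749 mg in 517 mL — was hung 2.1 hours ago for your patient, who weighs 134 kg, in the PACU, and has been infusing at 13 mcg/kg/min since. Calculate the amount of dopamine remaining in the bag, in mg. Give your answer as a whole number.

530 mg

Dose = 13 mcg/kg/min × 134 kg = 1742 mcg/min
1742 mcg/min × 60 min/hr = 104520 mcg/hr
Concentration = 749 mg ÷ 517 mL = 1.448743 mg/mL = 1448.743 mcg/mL
Rate = 104520 mcg/hr ÷ 1448.743 mcg/mL = 72.14531 mL/hr
Volume infused = 72.14531 mL/hr × 2.1 hr = 151.5052 mL
Volume remaining = 517 − 151.5052 = 365.4948 mL
Drug remaining = 365.4948 mL × 1448.743 mcg/mL = 529508 mcg = 529.508 mg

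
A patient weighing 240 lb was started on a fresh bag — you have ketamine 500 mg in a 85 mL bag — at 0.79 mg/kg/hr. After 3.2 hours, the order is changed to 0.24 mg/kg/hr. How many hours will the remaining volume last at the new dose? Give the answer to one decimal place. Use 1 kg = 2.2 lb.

8.6 hours

Initial rate:
Weight = 240 lb ÷ 2.2 lb/kg = 109.0909 kg
Dose = 0.79 mg/kg/hr × 109.0909 kg = 86.18182 mg/hr
Concentration = 500 mg ÷ 85 mL = 5.882353 mg/mL
Rate = 86.18182 mg/hr ÷ 5.882353 mg/mL = 14.65091 mL/hr
Volume infused so far = 14.65091 mL/hr × 3.2 hr = 46.88291 mL
Volume remaining = 85 − 46.88291 = 38.11709 mL
New rate:
Dose = 0.24 mg/kg/hr × 109.0909 kg = 26.18182 mg/hr
Rate = 26.18182 mg/hr ÷ 5.882353 mg/mL = 4.450909 mL/hr
Time remaining = 38.11709 mL ÷ 4.450909 mL/hr = 8.563889 hr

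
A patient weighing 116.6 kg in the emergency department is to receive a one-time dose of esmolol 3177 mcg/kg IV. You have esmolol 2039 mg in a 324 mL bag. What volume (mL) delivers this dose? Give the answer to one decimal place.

58.9 mL

Dose = 3177 mcg/kg × 116.6 kg = 370438.2 mcg
Concentration = 2039 mg ÷ 324 mL = 6.29321 mg/mL = 6293.21 mcg/mL
Volume = 370438.2 mcg ÷ 6293.21 mcg/mL = 58.86316 mL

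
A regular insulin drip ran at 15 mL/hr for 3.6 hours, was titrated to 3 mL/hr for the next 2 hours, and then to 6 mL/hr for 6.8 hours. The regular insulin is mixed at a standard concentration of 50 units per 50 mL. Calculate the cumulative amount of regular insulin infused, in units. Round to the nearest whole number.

101 units

Concentration = 50 units ÷ 50 mL = 1 units/mL
Stage 1: 15 mL/hr × 3.6 hr = 54 mL → 54 mL × 1 units/mL = 54 units
Stage 2: 3 mL/hr × 2 hr = 6 mL → 6 mL × 1 units/mL = 6 units
Stage 3: 6 mL/hr × 6.8 hr = 40.8 mL → 40.8 mL × 1 units/mL = 40.8 units
Total = 54 + 6 + 40.8 = 100.8 units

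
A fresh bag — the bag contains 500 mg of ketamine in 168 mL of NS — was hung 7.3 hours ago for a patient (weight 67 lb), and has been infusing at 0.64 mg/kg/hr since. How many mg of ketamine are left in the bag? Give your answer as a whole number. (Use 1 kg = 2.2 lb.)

358 mg

Weight = 67 lb ÷ 2.2 lb/kg = 30.45455 kg
Dose = 0.64 mg/kg/hr × 30.45455 kg = 19.49091 mg/hr
Concentration = 500 mg ÷ 168 mL = 2.97619 mg/mL
Rate = 19.49091 mg/hr ÷ 2.97619 mg/mL = 6.548945 mL/hr
Volume infused = 6.548945 mL/hr × 7.3 hr = 47.8073 mL
Volume remaining = 168 − 47.8073 = 120.1927 mL
Drug remaining = 120.1927 mL × 2.97619 mg/mL = 357.7164 mg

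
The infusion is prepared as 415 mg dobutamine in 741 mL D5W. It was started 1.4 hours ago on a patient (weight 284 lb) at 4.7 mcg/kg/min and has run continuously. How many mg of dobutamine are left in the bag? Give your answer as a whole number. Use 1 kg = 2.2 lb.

Weight = 284 lb ÷ 2.2 lb/kg = 129.0909 kg
Dose = 4.7 mcg/kg/min × 129.0909 kg = 606.7273 mcg/min
606.7273 mcg/min × 60 min/hr = 36403.64 mcg/hr
Concentration = 415 mg ÷ 741 mL = 0.560054 mg/mL = 560.054 mcg/mL
Rate = 36403.64 mcg/hr ÷ 560.054 mcg/mL = 65.00023 mL/hr
Volume infused = 65.00023 mL/hr × 1.4 hr = 91.00032 mL
Volume remaining = 741 − 91.00032 = 649.9997 mL
Drug remaining = 649.9997 mL × 560.054 mcg/mL = 364034.9 mcg = 364.0349 mg

364 mg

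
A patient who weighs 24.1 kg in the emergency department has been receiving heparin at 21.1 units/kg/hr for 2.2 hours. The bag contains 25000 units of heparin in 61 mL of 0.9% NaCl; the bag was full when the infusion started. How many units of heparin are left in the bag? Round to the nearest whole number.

Dose = 21.1 units/kg/hr × 24.1 kg = 508.51 units/hr
Concentration = 25000 units ÷ 61 mL = 409.8361 units/mL
Rate = 508.51 units/hr ÷ 409.8361 units/mL = 1.240764 mL/hr
Volume infused = 1.240764 mL/hr × 2.2 hr = 2.729682 mL
Volume remaining = 61 − 2.729682 = 58.27032 mL
Drug remaining = 58.27032 mL × 409.8361 units/mL = 23881.28 units

23881 units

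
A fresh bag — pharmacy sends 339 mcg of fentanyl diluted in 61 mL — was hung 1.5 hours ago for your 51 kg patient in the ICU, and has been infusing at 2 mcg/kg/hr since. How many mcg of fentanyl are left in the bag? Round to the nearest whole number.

Dose = 2 mcg/kg/hr × 51 kg = 102 mcg/hr
Concentration = 339 mcg ÷ 61 mL = 5.557377 mcg/mL
Rate = 102 mcg/hr ÷ 5.557377 mcg/mL = 18.35398 mL/hr
Volume infused = 18.35398 mL/hr × 1.5 hr = 27.53097 mL
Volume remaining = 61 − 27.53097 = 33.46903 mL
Drug remaining = 33.46903 mL × 5.557377 mcg/mL = 186 mcg

186 mcg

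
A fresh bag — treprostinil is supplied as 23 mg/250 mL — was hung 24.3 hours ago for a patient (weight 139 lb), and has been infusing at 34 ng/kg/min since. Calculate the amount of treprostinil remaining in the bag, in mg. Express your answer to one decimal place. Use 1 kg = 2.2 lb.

Weight = 139 lb ÷ 2.2 lb/kg = 63.18182 kg
Dose = 34 ng/kg/min × 63.18182 kg = 2148.182 ng/min
2148.182 ng/min × 60 min/hr = 128890.9 ng/hr
Concentration = 23 mg ÷ 250 mL = 0.092 mg/mL = 92000 ng/mL
Rate = 128890.9 ng/hr ÷ 92000 ng/mL = 1.400988 mL/hr
Volume infused = 1.400988 mL/hr × 24.3 hr = 34.04401 mL
Volume remaining = 250 − 34.04401 = 215.956 mL
Drug remaining = 215.956 mL × 92000 ng/mL = 19867951 ng = 19.86795 mg

19.9 mg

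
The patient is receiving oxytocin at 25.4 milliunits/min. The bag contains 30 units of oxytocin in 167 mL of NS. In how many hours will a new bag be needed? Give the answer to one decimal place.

25.4 milliunits/min × 60 min/hr = 1524 milliunits/hr
Concentration = 30 units ÷ 167 mL = 0.1796407 units/mL = 179.6407 milliunits/mL
Rate = 1524 milliunits/hr ÷ 179.6407 milliunits/mL = 8.4836 mL/hr
Duration = 167 mL ÷ 8.4836 mL/hr = 19.68504 hr

19.7 hours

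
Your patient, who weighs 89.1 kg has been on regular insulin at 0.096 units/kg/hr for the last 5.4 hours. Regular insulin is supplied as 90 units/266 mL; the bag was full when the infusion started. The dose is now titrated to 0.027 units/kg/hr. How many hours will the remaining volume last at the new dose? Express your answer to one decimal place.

Initial rate:
Dose = 0.096 units/kg/hr × 89.1 kg = 8.5536 units/hr
Concentration = 90 units ÷ 266 mL = 0.3383459 units/mL
Rate = 8.5536 units/hr ÷ 0.3383459 units/mL = 25.28064 mL/hr
Volume infused so far = 25.28064 mL/hr × 5.4 hr = 136.5155 mL
Volume remaining = 266 − 136.5155 = 129.4845 mL
New rate:
Dose = 0.027 units/kg/hr × 89.1 kg = 2.4057 units/hr
Rate = 2.4057 units/hr ÷ 0.3383459 units/mL = 7.11018 mL/hr
Time remaining = 129.4845 mL ÷ 7.11018 mL/hr = 18.21115 hr

18.2 hours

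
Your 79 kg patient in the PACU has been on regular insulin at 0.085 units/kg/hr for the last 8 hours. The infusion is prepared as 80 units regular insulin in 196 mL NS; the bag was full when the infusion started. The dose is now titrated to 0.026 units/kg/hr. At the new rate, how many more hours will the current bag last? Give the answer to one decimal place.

12.8 hours

Initial rate:
Dose = 0.085 units/kg/hr × 79 kg = 6.715 units/hr
Concentration = 80 units ÷ 196 mL = 0.4081633 units/mL
Rate = 6.715 units/hr ÷ 0.4081633 units/mL = 16.45175 mL/hr
Volume infused so far = 16.45175 mL/hr × 8 hr = 131.614 mL
Volume remaining = 196 − 131.614 = 64.386 mL
New rate:
Dose = 0.026 units/kg/hr × 79 kg = 2.054 units/hr
Rate = 2.054 units/hr ÷ 0.4081633 units/mL = 5.0323 mL/hr
Time remaining = 64.386 mL ÷ 5.0323 mL/hr = 12.79455 hr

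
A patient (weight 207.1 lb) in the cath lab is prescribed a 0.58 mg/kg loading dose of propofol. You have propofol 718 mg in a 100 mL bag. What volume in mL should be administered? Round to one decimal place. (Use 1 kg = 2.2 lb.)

Weight = 207.1 lb ÷ 2.2 lb/kg = 94.13636 kg
Dose = 0.58 mg/kg × 94.13636 kg = 54.59909 mg
Concentration = 718 mg ÷ 100 mL = 7.18 mg/mL
Volume = 54.59909 mg ÷ 7.18 mg/mL = 7.60433 mL

7.6 mL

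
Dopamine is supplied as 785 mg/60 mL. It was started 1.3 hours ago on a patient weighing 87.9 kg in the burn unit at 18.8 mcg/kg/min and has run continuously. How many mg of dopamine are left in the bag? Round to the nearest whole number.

656 mg

Dose = 18.8 mcg/kg/min × 87.9 kg = 1652.52 mcg/min
1652.52 mcg/min × 60 min/hr = 99151.2 mcg/hr
Concentration = 785 mg ÷ 60 mL = 13.08333 mg/mL = 13083.33 mcg/mL
Rate = 99151.2 mcg/hr ÷ 13083.33 mcg/mL = 7.578436 mL/hr
Volume infused = 7.578436 mL/hr × 1.3 hr = 9.851966 mL
Volume remaining = 60 − 9.851966 = 50.14803 mL
Drug remaining = 50.14803 mL × 13083.33 mcg/mL = 656103.4 mcg = 656.1034 mg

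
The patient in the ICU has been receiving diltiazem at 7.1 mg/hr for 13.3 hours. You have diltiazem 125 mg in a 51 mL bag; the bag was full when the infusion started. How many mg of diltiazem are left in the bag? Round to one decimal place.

Concentration = 125 mg ÷ 51 mL = 2.45098 mg/mL
Rate = 7.1 mg/hr ÷ 2.45098 mg/mL = 2.8968 mL/hr
Volume infused = 2.8968 mL/hr × 13.3 hr = 38.52744 mL
Volume remaining = 51 − 38.52744 = 12.47256 mL
Drug remaining = 12.47256 mL × 2.45098 mg/mL = 30.57 mg

30.6 mg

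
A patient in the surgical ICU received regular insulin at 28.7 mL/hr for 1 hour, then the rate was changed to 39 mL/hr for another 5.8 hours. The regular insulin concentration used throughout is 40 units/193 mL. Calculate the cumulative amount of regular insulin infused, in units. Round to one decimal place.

52.8 units

Concentration = 40 units ÷ 193 mL = 0.2072539 units/mL
Stage 1: 28.7 mL/hr × 1 hr = 28.7 mL → 28.7 mL × 0.2072539 units/mL = 5.948187 units
Stage 2: 39 mL/hr × 5.8 hr = 226.2 mL → 226.2 mL × 0.2072539 units/mL = 46.88083 units
Total = 5.948187 + 46.88083 = 52.82902 units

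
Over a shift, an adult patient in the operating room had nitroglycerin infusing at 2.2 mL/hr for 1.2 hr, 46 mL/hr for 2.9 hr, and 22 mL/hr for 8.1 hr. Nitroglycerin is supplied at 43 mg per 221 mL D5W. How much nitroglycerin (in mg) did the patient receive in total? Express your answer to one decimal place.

61.1 mg

Concentration = 43 mg ÷ 221 mL = 0.1945701 mg/mL
Stage 1: 2.2 mL/hr × 1.2 hr = 2.64 mL → 2.64 mL × 0.1945701 mg/mL = 0.5136652 mg
Stage 2: 46 mL/hr × 2.9 hr = 133.4 mL → 133.4 mL × 0.1945701 mg/mL = 25.95566 mg
Stage 3: 22 mL/hr × 8.1 hr = 178.2 mL → 178.2 mL × 0.1945701 mg/mL = 34.6724 mg
Total = 0.5136652 + 25.95566 + 34.6724 = 61.14172 mg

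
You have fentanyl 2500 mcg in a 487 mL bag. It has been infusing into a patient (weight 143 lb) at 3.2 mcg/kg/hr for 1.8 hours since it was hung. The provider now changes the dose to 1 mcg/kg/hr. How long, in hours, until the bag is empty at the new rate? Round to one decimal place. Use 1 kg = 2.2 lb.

Initial rate:
Weight = 143 lb ÷ 2.2 lb/kg = 65 kg
Dose = 3.2 mcg/kg/hr × 65 kg = 208 mcg/hr
Concentration = 2500 mcg ÷ 487 mL = 5.13347 mcg/mL
Rate = 208 mcg/hr ÷ 5.13347 mcg/mL = 40.5184 mL/hr
Volume infused so far = 40.5184 mL/hr × 1.8 hr = 72.93312 mL
Volume remaining = 487 − 72.93312 = 414.0669 mL
New rate:
Dose = 1 mcg/kg/hr × 65 kg = 65 mcg/hr
Rate = 65 mcg/hr ÷ 5.13347 mcg/mL = 12.662 mL/hr
Time remaining = 414.0669 mL ÷ 12.662 mL/hr = 32.70154 hr

32.7 hours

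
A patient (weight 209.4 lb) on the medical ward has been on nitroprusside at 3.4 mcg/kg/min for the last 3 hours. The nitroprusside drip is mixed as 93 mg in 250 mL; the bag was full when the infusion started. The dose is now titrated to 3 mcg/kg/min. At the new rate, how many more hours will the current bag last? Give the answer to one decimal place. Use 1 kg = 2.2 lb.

Initial rate:
Weight = 209.4 lb ÷ 2.2 lb/kg = 95.18182 kg
Dose = 3.4 mcg/kg/min × 95.18182 kg = 323.6182 mcg/min
323.6182 mcg/min × 60 min/hr = 19417.09 mcg/hr
Concentration = 93 mg ÷ 250 mL = 0.372 mg/mL = 372 mcg/mL
Rate = 19417.09 mcg/hr ÷ 372 mcg/mL = 52.19648 mL/hr
Volume infused so far = 52.19648 mL/hr × 3 hr = 156.5894 mL
Volume remaining = 250 − 156.5894 = 93.41056 mL
New rate:
Dose = 3 mcg/kg/min × 95.18182 kg = 285.5455 mcg/min
285.5455 mcg/min × 60 min/hr = 17132.73 mcg/hr
Rate = 17132.73 mcg/hr ÷ 372 mcg/mL = 46.05572 mL/hr
Time remaining = 93.41056 mL ÷ 46.05572 mL/hr = 2.028208 hr

2.0 hours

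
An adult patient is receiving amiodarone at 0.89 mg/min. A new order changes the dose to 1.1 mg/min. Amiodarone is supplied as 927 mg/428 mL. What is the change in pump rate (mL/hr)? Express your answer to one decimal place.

5.8 mL/hr

At the current dose:
0.89 mg/min × 60 min/hr = 53.4 mg/hr
Concentration = 927 mg ÷ 428 mL = 2.165888 mg/mL
Rate = 53.4 mg/hr ÷ 2.165888 mg/mL = 24.65502 mL/hr
At the new dose:
1.1 mg/min × 60 min/hr = 66 mg/hr
Rate = 66 mg/hr ÷ 2.165888 mg/mL = 30.47249 mL/hr
Change = 30.47249 − 24.65502 = 5.817476 mL/hr → 5.817476 mL/hr increase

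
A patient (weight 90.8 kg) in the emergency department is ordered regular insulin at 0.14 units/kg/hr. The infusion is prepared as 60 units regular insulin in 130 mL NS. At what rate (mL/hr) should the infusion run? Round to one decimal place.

Dose = 0.14 units/kg/hr × 90.8 kg = 12.712 units/hr
Concentration = 60 units ÷ 130 mL = 0.4615385 units/mL
Rate = 12.712 units/hr ÷ 0.4615385 units/mL = 27.54267 mL/hr

27.5 mL/hr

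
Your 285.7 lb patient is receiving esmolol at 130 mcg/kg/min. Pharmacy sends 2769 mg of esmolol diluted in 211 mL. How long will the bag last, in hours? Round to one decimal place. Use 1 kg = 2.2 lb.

Weight = 285.7 lb ÷ 2.2 lb/kg = 129.8636 kg
Dose = 130 mcg/kg/min × 129.8636 kg = 16882.27 mcg/min
16882.27 mcg/min × 60 min/hr = 1012936 mcg/hr
Concentration = 2769 mg ÷ 211 mL = 13.12322 mg/mL = 13123.22 mcg/mL
Rate = 1012936 mcg/hr ÷ 13123.22 mcg/mL = 77.18656 mL/hr
Duration = 211 mL ÷ 77.18656 mL/hr = 2.733637 hr

2.7 hours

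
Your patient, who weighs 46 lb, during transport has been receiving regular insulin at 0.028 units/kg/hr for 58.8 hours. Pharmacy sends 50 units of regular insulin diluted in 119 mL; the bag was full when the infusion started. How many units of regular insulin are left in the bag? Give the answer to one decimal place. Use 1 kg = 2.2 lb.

Weight = 46 lb ÷ 2.2 lb/kg = 20.90909 kg
Dose = 0.028 units/kg/hr × 20.90909 kg = 0.5854545 units/hr
Concentration = 50 units ÷ 119 mL = 0.4201681 units/mL
Rate = 0.5854545 units/hr ÷ 0.4201681 units/mL = 1.393382 mL/hr
Volume infused = 1.393382 mL/hr × 58.8 hr = 81.93085 mL
Volume remaining = 119 − 81.93085 = 37.06915 mL
Drug remaining = 37.06915 mL × 0.4201681 units/mL = 15.57527 units

15.6 units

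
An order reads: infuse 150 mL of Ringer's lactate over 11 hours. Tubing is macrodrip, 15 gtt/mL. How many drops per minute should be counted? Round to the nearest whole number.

150 mL ÷ (11 hr × 60 = 660 min) = 0.2272727 mL/min
0.2272727 mL/min × 15 gtt/mL = 3.409091 gtt/min

3 gtt/min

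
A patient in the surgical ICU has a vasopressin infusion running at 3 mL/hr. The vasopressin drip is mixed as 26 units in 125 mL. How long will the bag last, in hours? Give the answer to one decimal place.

41.7 hours

Duration = 125 mL ÷ 3 mL/hr = 41.66667 hr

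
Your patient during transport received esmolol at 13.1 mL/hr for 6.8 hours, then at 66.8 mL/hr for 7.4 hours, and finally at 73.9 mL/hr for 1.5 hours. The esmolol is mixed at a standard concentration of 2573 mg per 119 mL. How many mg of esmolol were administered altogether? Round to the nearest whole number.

15011 mg

Concentration = 2573 mg ÷ 119 mL = 21.62185 mg/mL
Stage 1: 13.1 mL/hr × 6.8 hr = 89.08 mL → 89.08 mL × 21.62185 mg/mL = 1926.074 mg
Stage 2: 66.8 mL/hr × 7.4 hr = 494.32 mL → 494.32 mL × 21.62185 mg/mL = 10688.11 mg
Stage 3: 73.9 mL/hr × 1.5 hr = 110.85 mL → 110.85 mL × 21.62185 mg/mL = 2396.782 mg
Total = 1926.074 + 10688.11 + 2396.782 = 15010.97 mg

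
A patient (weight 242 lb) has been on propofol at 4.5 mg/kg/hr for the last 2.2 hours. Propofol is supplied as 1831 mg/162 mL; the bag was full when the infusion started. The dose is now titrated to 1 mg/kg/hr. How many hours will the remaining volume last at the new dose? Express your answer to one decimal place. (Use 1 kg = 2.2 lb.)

6.7 hours

Initial rate:
Weight = 242 lb ÷ 2.2 lb/kg = 110 kg
Dose = 4.5 mg/kg/hr × 110 kg = 495 mg/hr
Concentration = 1831 mg ÷ 162 mL = 11.30247 mg/mL
Rate = 495 mg/hr ÷ 11.30247 mg/mL = 43.79574 mL/hr
Volume infused so far = 43.79574 mL/hr × 2.2 hr = 96.35063 mL
Volume remaining = 162 − 96.35063 = 65.64937 mL
New rate:
Dose = 1 mg/kg/hr × 110 kg = 110 mg/hr
Rate = 110 mg/hr ÷ 11.30247 mg/mL = 9.732387 mL/hr
Time remaining = 65.64937 mL ÷ 9.732387 mL/hr = 6.745455 hr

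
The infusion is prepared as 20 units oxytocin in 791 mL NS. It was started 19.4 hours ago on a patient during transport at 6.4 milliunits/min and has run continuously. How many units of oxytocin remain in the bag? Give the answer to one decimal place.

6.4 milliunits/min × 60 min/hr = 384 milliunits/hr
Concentration = 20 units ÷ 791 mL = 0.02528445 units/mL = 25.28445 milliunits/mL
Rate = 384 milliunits/hr ÷ 25.28445 milliunits/mL = 15.1872 mL/hr
Volume infused = 15.1872 mL/hr × 19.4 hr = 294.6317 mL
Volume remaining = 791 − 294.6317 = 496.3683 mL
Drug remaining = 496.3683 mL × 25.28445 milliunits/mL = 12550.4 milliunits = 12.5504 units

12.6 units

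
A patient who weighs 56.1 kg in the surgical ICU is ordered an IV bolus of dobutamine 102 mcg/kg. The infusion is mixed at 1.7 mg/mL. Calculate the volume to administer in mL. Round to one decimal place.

3.4 mL

Dose = 102 mcg/kg × 56.1 kg = 5722.2 mcg
Concentration = 1.7 mg/mL = 1700 mcg/mL
Volume = 5722.2 mcg ÷ 1700 mcg/mL = 3.366 mL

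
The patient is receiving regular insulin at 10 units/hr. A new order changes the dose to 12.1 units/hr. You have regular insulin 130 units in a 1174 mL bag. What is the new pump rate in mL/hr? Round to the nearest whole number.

Concentration = 130 units ÷ 1174 mL = 0.1107325 units/mL
Rate = 12.1 units/hr ÷ 0.1107325 units/mL = 109.2723 mL/hr

109 mL/hr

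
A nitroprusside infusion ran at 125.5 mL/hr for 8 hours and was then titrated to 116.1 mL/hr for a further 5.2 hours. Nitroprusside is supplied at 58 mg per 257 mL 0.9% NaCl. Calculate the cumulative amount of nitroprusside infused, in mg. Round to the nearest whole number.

363 mg

Concentration = 58 mg ÷ 257 mL = 0.2256809 mg/mL
Stage 1: 125.5 mL/hr × 8 hr = 1004 mL → 1004 mL × 0.2256809 mg/mL = 226.5837 mg
Stage 2: 116.1 mL/hr × 5.2 hr = 603.72 mL → 603.72 mL × 0.2256809 mg/mL = 136.2481 mg
Total = 226.5837 + 136.2481 = 362.8318 mg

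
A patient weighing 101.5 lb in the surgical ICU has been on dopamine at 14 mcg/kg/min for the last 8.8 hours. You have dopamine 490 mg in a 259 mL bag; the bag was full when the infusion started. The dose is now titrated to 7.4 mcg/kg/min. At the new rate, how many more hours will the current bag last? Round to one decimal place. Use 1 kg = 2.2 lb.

Initial rate:
Weight = 101.5 lb ÷ 2.2 lb/kg = 46.13636 kg
Dose = 14 mcg/kg/min × 46.13636 kg = 645.9091 mcg/min
645.9091 mcg/min × 60 min/hr = 38754.55 mcg/hr
Concentration = 490 mg ÷ 259 mL = 1.891892 mg/mL = 1891.892 mcg/mL
Rate = 38754.55 mcg/hr ÷ 1891.892 mcg/mL = 20.48455 mL/hr
Volume infused so far = 20.48455 mL/hr × 8.8 hr = 180.264 mL
Volume remaining = 259 − 180.264 = 78.736 mL
New rate:
Dose = 7.4 mcg/kg/min × 46.13636 kg = 341.4091 mcg/min
341.4091 mcg/min × 60 min/hr = 20484.55 mcg/hr
Rate = 20484.55 mcg/hr ÷ 1891.892 mcg/mL = 10.82755 mL/hr
Time remaining = 78.736 mL ÷ 10.82755 mL/hr = 7.271824 hr

7.3 hours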